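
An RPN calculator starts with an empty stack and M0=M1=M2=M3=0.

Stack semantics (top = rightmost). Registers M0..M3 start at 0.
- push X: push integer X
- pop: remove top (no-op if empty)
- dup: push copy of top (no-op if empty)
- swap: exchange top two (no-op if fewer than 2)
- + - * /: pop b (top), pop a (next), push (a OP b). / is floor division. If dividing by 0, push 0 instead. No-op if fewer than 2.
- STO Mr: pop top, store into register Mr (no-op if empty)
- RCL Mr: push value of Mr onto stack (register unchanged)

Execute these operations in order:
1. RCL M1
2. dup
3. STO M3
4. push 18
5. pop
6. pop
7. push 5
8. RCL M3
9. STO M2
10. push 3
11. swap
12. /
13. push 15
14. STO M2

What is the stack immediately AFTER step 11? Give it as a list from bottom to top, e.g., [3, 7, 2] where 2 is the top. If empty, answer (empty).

After op 1 (RCL M1): stack=[0] mem=[0,0,0,0]
After op 2 (dup): stack=[0,0] mem=[0,0,0,0]
After op 3 (STO M3): stack=[0] mem=[0,0,0,0]
After op 4 (push 18): stack=[0,18] mem=[0,0,0,0]
After op 5 (pop): stack=[0] mem=[0,0,0,0]
After op 6 (pop): stack=[empty] mem=[0,0,0,0]
After op 7 (push 5): stack=[5] mem=[0,0,0,0]
After op 8 (RCL M3): stack=[5,0] mem=[0,0,0,0]
After op 9 (STO M2): stack=[5] mem=[0,0,0,0]
After op 10 (push 3): stack=[5,3] mem=[0,0,0,0]
After op 11 (swap): stack=[3,5] mem=[0,0,0,0]

[3, 5]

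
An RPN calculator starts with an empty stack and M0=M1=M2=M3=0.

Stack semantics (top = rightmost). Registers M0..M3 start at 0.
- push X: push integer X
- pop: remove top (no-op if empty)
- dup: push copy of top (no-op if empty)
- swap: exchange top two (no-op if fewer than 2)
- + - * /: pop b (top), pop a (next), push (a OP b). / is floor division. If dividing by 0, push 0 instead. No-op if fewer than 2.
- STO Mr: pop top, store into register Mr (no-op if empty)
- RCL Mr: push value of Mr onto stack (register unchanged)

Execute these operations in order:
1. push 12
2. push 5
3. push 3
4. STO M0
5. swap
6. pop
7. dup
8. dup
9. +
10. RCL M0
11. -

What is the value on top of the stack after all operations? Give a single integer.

After op 1 (push 12): stack=[12] mem=[0,0,0,0]
After op 2 (push 5): stack=[12,5] mem=[0,0,0,0]
After op 3 (push 3): stack=[12,5,3] mem=[0,0,0,0]
After op 4 (STO M0): stack=[12,5] mem=[3,0,0,0]
After op 5 (swap): stack=[5,12] mem=[3,0,0,0]
After op 6 (pop): stack=[5] mem=[3,0,0,0]
After op 7 (dup): stack=[5,5] mem=[3,0,0,0]
After op 8 (dup): stack=[5,5,5] mem=[3,0,0,0]
After op 9 (+): stack=[5,10] mem=[3,0,0,0]
After op 10 (RCL M0): stack=[5,10,3] mem=[3,0,0,0]
After op 11 (-): stack=[5,7] mem=[3,0,0,0]

Answer: 7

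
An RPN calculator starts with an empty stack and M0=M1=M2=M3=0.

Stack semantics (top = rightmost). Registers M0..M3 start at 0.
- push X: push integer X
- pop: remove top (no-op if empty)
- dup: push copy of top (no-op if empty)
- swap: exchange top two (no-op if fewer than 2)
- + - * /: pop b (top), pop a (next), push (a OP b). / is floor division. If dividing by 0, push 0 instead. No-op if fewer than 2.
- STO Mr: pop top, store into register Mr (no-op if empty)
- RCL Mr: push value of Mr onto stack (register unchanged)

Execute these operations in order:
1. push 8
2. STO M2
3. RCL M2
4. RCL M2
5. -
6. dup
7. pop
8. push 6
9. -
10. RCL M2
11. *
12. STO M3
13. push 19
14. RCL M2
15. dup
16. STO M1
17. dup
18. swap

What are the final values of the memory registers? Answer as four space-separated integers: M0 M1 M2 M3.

Answer: 0 8 8 -48

Derivation:
After op 1 (push 8): stack=[8] mem=[0,0,0,0]
After op 2 (STO M2): stack=[empty] mem=[0,0,8,0]
After op 3 (RCL M2): stack=[8] mem=[0,0,8,0]
After op 4 (RCL M2): stack=[8,8] mem=[0,0,8,0]
After op 5 (-): stack=[0] mem=[0,0,8,0]
After op 6 (dup): stack=[0,0] mem=[0,0,8,0]
After op 7 (pop): stack=[0] mem=[0,0,8,0]
After op 8 (push 6): stack=[0,6] mem=[0,0,8,0]
After op 9 (-): stack=[-6] mem=[0,0,8,0]
After op 10 (RCL M2): stack=[-6,8] mem=[0,0,8,0]
After op 11 (*): stack=[-48] mem=[0,0,8,0]
After op 12 (STO M3): stack=[empty] mem=[0,0,8,-48]
After op 13 (push 19): stack=[19] mem=[0,0,8,-48]
After op 14 (RCL M2): stack=[19,8] mem=[0,0,8,-48]
After op 15 (dup): stack=[19,8,8] mem=[0,0,8,-48]
After op 16 (STO M1): stack=[19,8] mem=[0,8,8,-48]
After op 17 (dup): stack=[19,8,8] mem=[0,8,8,-48]
After op 18 (swap): stack=[19,8,8] mem=[0,8,8,-48]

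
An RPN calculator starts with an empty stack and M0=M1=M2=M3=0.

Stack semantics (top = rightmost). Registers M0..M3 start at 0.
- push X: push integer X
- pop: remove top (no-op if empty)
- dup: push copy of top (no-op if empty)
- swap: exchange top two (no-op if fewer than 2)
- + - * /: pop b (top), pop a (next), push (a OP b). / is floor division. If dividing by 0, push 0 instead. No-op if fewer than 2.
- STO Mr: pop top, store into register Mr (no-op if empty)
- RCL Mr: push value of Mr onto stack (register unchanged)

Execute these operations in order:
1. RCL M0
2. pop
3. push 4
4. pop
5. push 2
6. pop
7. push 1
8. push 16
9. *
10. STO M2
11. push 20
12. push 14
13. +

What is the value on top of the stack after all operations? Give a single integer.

Answer: 34

Derivation:
After op 1 (RCL M0): stack=[0] mem=[0,0,0,0]
After op 2 (pop): stack=[empty] mem=[0,0,0,0]
After op 3 (push 4): stack=[4] mem=[0,0,0,0]
After op 4 (pop): stack=[empty] mem=[0,0,0,0]
After op 5 (push 2): stack=[2] mem=[0,0,0,0]
After op 6 (pop): stack=[empty] mem=[0,0,0,0]
After op 7 (push 1): stack=[1] mem=[0,0,0,0]
After op 8 (push 16): stack=[1,16] mem=[0,0,0,0]
After op 9 (*): stack=[16] mem=[0,0,0,0]
After op 10 (STO M2): stack=[empty] mem=[0,0,16,0]
After op 11 (push 20): stack=[20] mem=[0,0,16,0]
After op 12 (push 14): stack=[20,14] mem=[0,0,16,0]
After op 13 (+): stack=[34] mem=[0,0,16,0]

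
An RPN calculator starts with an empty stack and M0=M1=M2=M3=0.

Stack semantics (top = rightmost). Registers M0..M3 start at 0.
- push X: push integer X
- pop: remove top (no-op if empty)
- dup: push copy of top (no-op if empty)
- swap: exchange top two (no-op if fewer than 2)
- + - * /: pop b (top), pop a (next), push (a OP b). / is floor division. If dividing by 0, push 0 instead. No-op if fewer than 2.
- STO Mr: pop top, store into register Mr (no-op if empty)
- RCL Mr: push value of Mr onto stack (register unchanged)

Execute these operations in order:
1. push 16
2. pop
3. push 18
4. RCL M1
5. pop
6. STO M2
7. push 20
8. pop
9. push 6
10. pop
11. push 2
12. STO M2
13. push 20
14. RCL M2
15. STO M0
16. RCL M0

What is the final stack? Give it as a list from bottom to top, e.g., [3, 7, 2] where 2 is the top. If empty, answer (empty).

Answer: [20, 2]

Derivation:
After op 1 (push 16): stack=[16] mem=[0,0,0,0]
After op 2 (pop): stack=[empty] mem=[0,0,0,0]
After op 3 (push 18): stack=[18] mem=[0,0,0,0]
After op 4 (RCL M1): stack=[18,0] mem=[0,0,0,0]
After op 5 (pop): stack=[18] mem=[0,0,0,0]
After op 6 (STO M2): stack=[empty] mem=[0,0,18,0]
After op 7 (push 20): stack=[20] mem=[0,0,18,0]
After op 8 (pop): stack=[empty] mem=[0,0,18,0]
After op 9 (push 6): stack=[6] mem=[0,0,18,0]
After op 10 (pop): stack=[empty] mem=[0,0,18,0]
After op 11 (push 2): stack=[2] mem=[0,0,18,0]
After op 12 (STO M2): stack=[empty] mem=[0,0,2,0]
After op 13 (push 20): stack=[20] mem=[0,0,2,0]
After op 14 (RCL M2): stack=[20,2] mem=[0,0,2,0]
After op 15 (STO M0): stack=[20] mem=[2,0,2,0]
After op 16 (RCL M0): stack=[20,2] mem=[2,0,2,0]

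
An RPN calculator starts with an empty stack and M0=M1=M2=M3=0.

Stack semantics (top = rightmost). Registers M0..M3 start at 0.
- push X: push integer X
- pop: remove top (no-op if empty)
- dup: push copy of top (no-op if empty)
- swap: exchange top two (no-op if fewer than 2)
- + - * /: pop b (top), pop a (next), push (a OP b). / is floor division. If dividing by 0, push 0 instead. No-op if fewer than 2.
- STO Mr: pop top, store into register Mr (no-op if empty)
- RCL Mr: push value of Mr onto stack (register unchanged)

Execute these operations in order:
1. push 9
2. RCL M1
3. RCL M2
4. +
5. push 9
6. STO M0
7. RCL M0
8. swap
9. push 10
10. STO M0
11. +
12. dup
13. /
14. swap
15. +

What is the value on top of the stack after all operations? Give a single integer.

After op 1 (push 9): stack=[9] mem=[0,0,0,0]
After op 2 (RCL M1): stack=[9,0] mem=[0,0,0,0]
After op 3 (RCL M2): stack=[9,0,0] mem=[0,0,0,0]
After op 4 (+): stack=[9,0] mem=[0,0,0,0]
After op 5 (push 9): stack=[9,0,9] mem=[0,0,0,0]
After op 6 (STO M0): stack=[9,0] mem=[9,0,0,0]
After op 7 (RCL M0): stack=[9,0,9] mem=[9,0,0,0]
After op 8 (swap): stack=[9,9,0] mem=[9,0,0,0]
After op 9 (push 10): stack=[9,9,0,10] mem=[9,0,0,0]
After op 10 (STO M0): stack=[9,9,0] mem=[10,0,0,0]
After op 11 (+): stack=[9,9] mem=[10,0,0,0]
After op 12 (dup): stack=[9,9,9] mem=[10,0,0,0]
After op 13 (/): stack=[9,1] mem=[10,0,0,0]
After op 14 (swap): stack=[1,9] mem=[10,0,0,0]
After op 15 (+): stack=[10] mem=[10,0,0,0]

Answer: 10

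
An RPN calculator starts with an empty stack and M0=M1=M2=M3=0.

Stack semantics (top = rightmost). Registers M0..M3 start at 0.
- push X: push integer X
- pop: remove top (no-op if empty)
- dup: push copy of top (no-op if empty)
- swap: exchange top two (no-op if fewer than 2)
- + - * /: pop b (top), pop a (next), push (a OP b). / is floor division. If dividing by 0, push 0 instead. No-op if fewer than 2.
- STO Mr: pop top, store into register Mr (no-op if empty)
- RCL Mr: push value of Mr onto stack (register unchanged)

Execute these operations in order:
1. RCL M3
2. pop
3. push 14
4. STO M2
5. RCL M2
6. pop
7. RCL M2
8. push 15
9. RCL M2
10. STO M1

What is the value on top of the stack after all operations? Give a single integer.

Answer: 15

Derivation:
After op 1 (RCL M3): stack=[0] mem=[0,0,0,0]
After op 2 (pop): stack=[empty] mem=[0,0,0,0]
After op 3 (push 14): stack=[14] mem=[0,0,0,0]
After op 4 (STO M2): stack=[empty] mem=[0,0,14,0]
After op 5 (RCL M2): stack=[14] mem=[0,0,14,0]
After op 6 (pop): stack=[empty] mem=[0,0,14,0]
After op 7 (RCL M2): stack=[14] mem=[0,0,14,0]
After op 8 (push 15): stack=[14,15] mem=[0,0,14,0]
After op 9 (RCL M2): stack=[14,15,14] mem=[0,0,14,0]
After op 10 (STO M1): stack=[14,15] mem=[0,14,14,0]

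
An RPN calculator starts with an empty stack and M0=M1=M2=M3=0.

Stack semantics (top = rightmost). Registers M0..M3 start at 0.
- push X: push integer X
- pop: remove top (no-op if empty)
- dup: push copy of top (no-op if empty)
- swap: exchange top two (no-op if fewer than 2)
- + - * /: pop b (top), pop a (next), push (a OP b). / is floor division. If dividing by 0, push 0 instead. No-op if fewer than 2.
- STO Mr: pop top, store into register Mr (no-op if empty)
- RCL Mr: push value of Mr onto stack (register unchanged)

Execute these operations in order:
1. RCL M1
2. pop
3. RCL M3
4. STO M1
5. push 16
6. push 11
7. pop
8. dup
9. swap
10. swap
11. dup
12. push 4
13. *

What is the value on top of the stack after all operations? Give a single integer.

After op 1 (RCL M1): stack=[0] mem=[0,0,0,0]
After op 2 (pop): stack=[empty] mem=[0,0,0,0]
After op 3 (RCL M3): stack=[0] mem=[0,0,0,0]
After op 4 (STO M1): stack=[empty] mem=[0,0,0,0]
After op 5 (push 16): stack=[16] mem=[0,0,0,0]
After op 6 (push 11): stack=[16,11] mem=[0,0,0,0]
After op 7 (pop): stack=[16] mem=[0,0,0,0]
After op 8 (dup): stack=[16,16] mem=[0,0,0,0]
After op 9 (swap): stack=[16,16] mem=[0,0,0,0]
After op 10 (swap): stack=[16,16] mem=[0,0,0,0]
After op 11 (dup): stack=[16,16,16] mem=[0,0,0,0]
After op 12 (push 4): stack=[16,16,16,4] mem=[0,0,0,0]
After op 13 (*): stack=[16,16,64] mem=[0,0,0,0]

Answer: 64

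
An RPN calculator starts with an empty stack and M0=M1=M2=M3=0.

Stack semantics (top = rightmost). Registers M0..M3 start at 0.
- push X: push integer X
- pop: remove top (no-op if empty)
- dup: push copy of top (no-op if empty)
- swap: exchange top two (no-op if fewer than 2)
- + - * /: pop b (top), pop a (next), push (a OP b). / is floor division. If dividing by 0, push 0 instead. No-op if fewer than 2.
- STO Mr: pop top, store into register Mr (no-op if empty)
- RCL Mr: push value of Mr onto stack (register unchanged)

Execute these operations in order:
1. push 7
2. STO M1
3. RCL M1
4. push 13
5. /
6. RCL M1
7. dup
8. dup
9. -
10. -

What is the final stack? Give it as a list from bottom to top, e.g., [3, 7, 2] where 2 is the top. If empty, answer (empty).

After op 1 (push 7): stack=[7] mem=[0,0,0,0]
After op 2 (STO M1): stack=[empty] mem=[0,7,0,0]
After op 3 (RCL M1): stack=[7] mem=[0,7,0,0]
After op 4 (push 13): stack=[7,13] mem=[0,7,0,0]
After op 5 (/): stack=[0] mem=[0,7,0,0]
After op 6 (RCL M1): stack=[0,7] mem=[0,7,0,0]
After op 7 (dup): stack=[0,7,7] mem=[0,7,0,0]
After op 8 (dup): stack=[0,7,7,7] mem=[0,7,0,0]
After op 9 (-): stack=[0,7,0] mem=[0,7,0,0]
After op 10 (-): stack=[0,7] mem=[0,7,0,0]

Answer: [0, 7]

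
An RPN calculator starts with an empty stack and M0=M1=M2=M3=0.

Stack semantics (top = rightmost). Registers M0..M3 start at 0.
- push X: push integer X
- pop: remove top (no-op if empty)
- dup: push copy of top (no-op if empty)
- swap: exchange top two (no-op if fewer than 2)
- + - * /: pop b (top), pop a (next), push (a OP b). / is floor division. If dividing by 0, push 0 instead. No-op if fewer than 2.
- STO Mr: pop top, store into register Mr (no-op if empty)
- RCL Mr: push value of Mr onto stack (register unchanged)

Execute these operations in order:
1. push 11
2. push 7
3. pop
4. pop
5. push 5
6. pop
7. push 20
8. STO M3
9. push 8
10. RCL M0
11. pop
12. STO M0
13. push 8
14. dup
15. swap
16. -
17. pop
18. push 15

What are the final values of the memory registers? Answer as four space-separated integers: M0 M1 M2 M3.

After op 1 (push 11): stack=[11] mem=[0,0,0,0]
After op 2 (push 7): stack=[11,7] mem=[0,0,0,0]
After op 3 (pop): stack=[11] mem=[0,0,0,0]
After op 4 (pop): stack=[empty] mem=[0,0,0,0]
After op 5 (push 5): stack=[5] mem=[0,0,0,0]
After op 6 (pop): stack=[empty] mem=[0,0,0,0]
After op 7 (push 20): stack=[20] mem=[0,0,0,0]
After op 8 (STO M3): stack=[empty] mem=[0,0,0,20]
After op 9 (push 8): stack=[8] mem=[0,0,0,20]
After op 10 (RCL M0): stack=[8,0] mem=[0,0,0,20]
After op 11 (pop): stack=[8] mem=[0,0,0,20]
After op 12 (STO M0): stack=[empty] mem=[8,0,0,20]
After op 13 (push 8): stack=[8] mem=[8,0,0,20]
After op 14 (dup): stack=[8,8] mem=[8,0,0,20]
After op 15 (swap): stack=[8,8] mem=[8,0,0,20]
After op 16 (-): stack=[0] mem=[8,0,0,20]
After op 17 (pop): stack=[empty] mem=[8,0,0,20]
After op 18 (push 15): stack=[15] mem=[8,0,0,20]

Answer: 8 0 0 20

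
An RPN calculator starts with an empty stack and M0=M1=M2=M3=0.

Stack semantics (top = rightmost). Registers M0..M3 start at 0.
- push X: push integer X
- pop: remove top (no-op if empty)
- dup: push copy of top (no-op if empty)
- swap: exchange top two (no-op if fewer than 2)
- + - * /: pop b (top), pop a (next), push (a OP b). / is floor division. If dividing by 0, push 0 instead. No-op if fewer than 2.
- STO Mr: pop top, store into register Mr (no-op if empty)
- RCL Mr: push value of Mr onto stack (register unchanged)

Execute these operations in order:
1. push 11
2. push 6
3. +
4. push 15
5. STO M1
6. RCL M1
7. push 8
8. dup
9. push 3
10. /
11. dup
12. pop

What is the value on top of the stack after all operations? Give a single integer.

After op 1 (push 11): stack=[11] mem=[0,0,0,0]
After op 2 (push 6): stack=[11,6] mem=[0,0,0,0]
After op 3 (+): stack=[17] mem=[0,0,0,0]
After op 4 (push 15): stack=[17,15] mem=[0,0,0,0]
After op 5 (STO M1): stack=[17] mem=[0,15,0,0]
After op 6 (RCL M1): stack=[17,15] mem=[0,15,0,0]
After op 7 (push 8): stack=[17,15,8] mem=[0,15,0,0]
After op 8 (dup): stack=[17,15,8,8] mem=[0,15,0,0]
After op 9 (push 3): stack=[17,15,8,8,3] mem=[0,15,0,0]
After op 10 (/): stack=[17,15,8,2] mem=[0,15,0,0]
After op 11 (dup): stack=[17,15,8,2,2] mem=[0,15,0,0]
After op 12 (pop): stack=[17,15,8,2] mem=[0,15,0,0]

Answer: 2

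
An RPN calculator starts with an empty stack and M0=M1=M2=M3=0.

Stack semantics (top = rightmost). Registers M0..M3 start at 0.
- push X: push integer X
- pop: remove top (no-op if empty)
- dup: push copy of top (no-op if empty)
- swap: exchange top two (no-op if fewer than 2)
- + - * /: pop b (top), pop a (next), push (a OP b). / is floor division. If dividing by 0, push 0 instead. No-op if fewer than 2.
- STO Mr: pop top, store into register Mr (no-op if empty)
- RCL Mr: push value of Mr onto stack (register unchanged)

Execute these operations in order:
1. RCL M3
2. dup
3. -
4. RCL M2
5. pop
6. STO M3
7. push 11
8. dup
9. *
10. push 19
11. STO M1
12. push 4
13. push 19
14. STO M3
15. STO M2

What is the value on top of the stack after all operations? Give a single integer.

Answer: 121

Derivation:
After op 1 (RCL M3): stack=[0] mem=[0,0,0,0]
After op 2 (dup): stack=[0,0] mem=[0,0,0,0]
After op 3 (-): stack=[0] mem=[0,0,0,0]
After op 4 (RCL M2): stack=[0,0] mem=[0,0,0,0]
After op 5 (pop): stack=[0] mem=[0,0,0,0]
After op 6 (STO M3): stack=[empty] mem=[0,0,0,0]
After op 7 (push 11): stack=[11] mem=[0,0,0,0]
After op 8 (dup): stack=[11,11] mem=[0,0,0,0]
After op 9 (*): stack=[121] mem=[0,0,0,0]
After op 10 (push 19): stack=[121,19] mem=[0,0,0,0]
After op 11 (STO M1): stack=[121] mem=[0,19,0,0]
After op 12 (push 4): stack=[121,4] mem=[0,19,0,0]
After op 13 (push 19): stack=[121,4,19] mem=[0,19,0,0]
After op 14 (STO M3): stack=[121,4] mem=[0,19,0,19]
After op 15 (STO M2): stack=[121] mem=[0,19,4,19]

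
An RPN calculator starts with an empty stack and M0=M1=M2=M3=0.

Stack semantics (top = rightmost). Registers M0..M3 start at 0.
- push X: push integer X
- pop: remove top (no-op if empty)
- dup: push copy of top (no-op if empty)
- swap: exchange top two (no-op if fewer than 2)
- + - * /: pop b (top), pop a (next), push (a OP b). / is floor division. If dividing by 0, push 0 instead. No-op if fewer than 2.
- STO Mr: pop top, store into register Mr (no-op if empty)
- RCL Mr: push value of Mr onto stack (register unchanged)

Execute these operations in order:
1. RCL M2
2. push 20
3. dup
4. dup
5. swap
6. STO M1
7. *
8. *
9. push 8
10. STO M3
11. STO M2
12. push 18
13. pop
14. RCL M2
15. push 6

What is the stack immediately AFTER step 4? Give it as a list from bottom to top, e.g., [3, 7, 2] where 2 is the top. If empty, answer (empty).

After op 1 (RCL M2): stack=[0] mem=[0,0,0,0]
After op 2 (push 20): stack=[0,20] mem=[0,0,0,0]
After op 3 (dup): stack=[0,20,20] mem=[0,0,0,0]
After op 4 (dup): stack=[0,20,20,20] mem=[0,0,0,0]

[0, 20, 20, 20]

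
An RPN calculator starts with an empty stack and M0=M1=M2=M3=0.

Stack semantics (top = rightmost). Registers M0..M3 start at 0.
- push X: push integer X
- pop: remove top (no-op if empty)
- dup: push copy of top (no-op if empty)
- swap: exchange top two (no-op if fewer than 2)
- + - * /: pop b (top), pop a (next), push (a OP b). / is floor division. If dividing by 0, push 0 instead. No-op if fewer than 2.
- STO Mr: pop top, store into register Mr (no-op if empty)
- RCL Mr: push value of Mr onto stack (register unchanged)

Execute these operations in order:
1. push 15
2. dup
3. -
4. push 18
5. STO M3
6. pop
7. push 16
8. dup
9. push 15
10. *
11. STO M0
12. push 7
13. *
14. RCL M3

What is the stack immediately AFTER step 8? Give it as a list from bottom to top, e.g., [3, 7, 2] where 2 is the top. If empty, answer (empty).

After op 1 (push 15): stack=[15] mem=[0,0,0,0]
After op 2 (dup): stack=[15,15] mem=[0,0,0,0]
After op 3 (-): stack=[0] mem=[0,0,0,0]
After op 4 (push 18): stack=[0,18] mem=[0,0,0,0]
After op 5 (STO M3): stack=[0] mem=[0,0,0,18]
After op 6 (pop): stack=[empty] mem=[0,0,0,18]
After op 7 (push 16): stack=[16] mem=[0,0,0,18]
After op 8 (dup): stack=[16,16] mem=[0,0,0,18]

[16, 16]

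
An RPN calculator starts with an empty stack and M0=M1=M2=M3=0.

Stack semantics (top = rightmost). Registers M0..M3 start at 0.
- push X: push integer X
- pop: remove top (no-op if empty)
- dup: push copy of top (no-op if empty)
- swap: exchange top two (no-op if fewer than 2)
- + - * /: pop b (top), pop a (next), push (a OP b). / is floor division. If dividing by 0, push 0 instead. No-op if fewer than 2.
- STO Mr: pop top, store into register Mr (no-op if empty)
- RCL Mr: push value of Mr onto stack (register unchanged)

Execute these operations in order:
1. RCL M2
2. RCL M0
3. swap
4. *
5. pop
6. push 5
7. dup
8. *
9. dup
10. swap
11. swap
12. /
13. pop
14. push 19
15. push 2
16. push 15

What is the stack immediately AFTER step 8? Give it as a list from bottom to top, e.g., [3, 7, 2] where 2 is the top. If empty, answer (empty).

After op 1 (RCL M2): stack=[0] mem=[0,0,0,0]
After op 2 (RCL M0): stack=[0,0] mem=[0,0,0,0]
After op 3 (swap): stack=[0,0] mem=[0,0,0,0]
After op 4 (*): stack=[0] mem=[0,0,0,0]
After op 5 (pop): stack=[empty] mem=[0,0,0,0]
After op 6 (push 5): stack=[5] mem=[0,0,0,0]
After op 7 (dup): stack=[5,5] mem=[0,0,0,0]
After op 8 (*): stack=[25] mem=[0,0,0,0]

[25]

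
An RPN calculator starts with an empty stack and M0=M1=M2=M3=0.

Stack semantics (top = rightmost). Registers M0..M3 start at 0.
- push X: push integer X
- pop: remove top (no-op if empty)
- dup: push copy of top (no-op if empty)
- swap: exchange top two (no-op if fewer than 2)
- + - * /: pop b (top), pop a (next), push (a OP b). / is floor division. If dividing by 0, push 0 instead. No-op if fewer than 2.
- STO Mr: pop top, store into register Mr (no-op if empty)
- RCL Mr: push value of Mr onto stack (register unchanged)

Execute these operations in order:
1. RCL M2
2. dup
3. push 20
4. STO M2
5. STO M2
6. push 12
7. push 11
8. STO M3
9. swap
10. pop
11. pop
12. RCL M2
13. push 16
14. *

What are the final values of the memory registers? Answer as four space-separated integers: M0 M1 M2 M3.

After op 1 (RCL M2): stack=[0] mem=[0,0,0,0]
After op 2 (dup): stack=[0,0] mem=[0,0,0,0]
After op 3 (push 20): stack=[0,0,20] mem=[0,0,0,0]
After op 4 (STO M2): stack=[0,0] mem=[0,0,20,0]
After op 5 (STO M2): stack=[0] mem=[0,0,0,0]
After op 6 (push 12): stack=[0,12] mem=[0,0,0,0]
After op 7 (push 11): stack=[0,12,11] mem=[0,0,0,0]
After op 8 (STO M3): stack=[0,12] mem=[0,0,0,11]
After op 9 (swap): stack=[12,0] mem=[0,0,0,11]
After op 10 (pop): stack=[12] mem=[0,0,0,11]
After op 11 (pop): stack=[empty] mem=[0,0,0,11]
After op 12 (RCL M2): stack=[0] mem=[0,0,0,11]
After op 13 (push 16): stack=[0,16] mem=[0,0,0,11]
After op 14 (*): stack=[0] mem=[0,0,0,11]

Answer: 0 0 0 11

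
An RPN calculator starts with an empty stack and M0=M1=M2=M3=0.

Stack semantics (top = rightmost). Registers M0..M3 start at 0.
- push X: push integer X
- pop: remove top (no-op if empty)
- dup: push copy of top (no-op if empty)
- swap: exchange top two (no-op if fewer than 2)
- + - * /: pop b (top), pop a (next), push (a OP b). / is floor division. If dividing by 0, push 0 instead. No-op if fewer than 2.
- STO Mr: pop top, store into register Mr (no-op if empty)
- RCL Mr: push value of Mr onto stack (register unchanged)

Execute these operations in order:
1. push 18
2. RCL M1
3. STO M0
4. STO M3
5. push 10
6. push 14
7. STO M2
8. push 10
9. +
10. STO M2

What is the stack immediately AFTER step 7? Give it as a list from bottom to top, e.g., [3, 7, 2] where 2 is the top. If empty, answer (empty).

After op 1 (push 18): stack=[18] mem=[0,0,0,0]
After op 2 (RCL M1): stack=[18,0] mem=[0,0,0,0]
After op 3 (STO M0): stack=[18] mem=[0,0,0,0]
After op 4 (STO M3): stack=[empty] mem=[0,0,0,18]
After op 5 (push 10): stack=[10] mem=[0,0,0,18]
After op 6 (push 14): stack=[10,14] mem=[0,0,0,18]
After op 7 (STO M2): stack=[10] mem=[0,0,14,18]

[10]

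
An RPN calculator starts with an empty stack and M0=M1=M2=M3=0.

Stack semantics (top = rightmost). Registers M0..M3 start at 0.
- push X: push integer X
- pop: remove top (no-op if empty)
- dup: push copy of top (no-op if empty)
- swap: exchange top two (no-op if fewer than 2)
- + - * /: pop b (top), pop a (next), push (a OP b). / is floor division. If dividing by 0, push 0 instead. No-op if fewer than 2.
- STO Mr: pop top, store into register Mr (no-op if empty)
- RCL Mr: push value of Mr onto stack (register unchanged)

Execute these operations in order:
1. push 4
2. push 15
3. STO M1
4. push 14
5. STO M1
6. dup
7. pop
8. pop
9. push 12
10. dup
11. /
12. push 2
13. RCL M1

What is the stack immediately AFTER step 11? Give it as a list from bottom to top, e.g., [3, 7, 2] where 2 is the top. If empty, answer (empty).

After op 1 (push 4): stack=[4] mem=[0,0,0,0]
After op 2 (push 15): stack=[4,15] mem=[0,0,0,0]
After op 3 (STO M1): stack=[4] mem=[0,15,0,0]
After op 4 (push 14): stack=[4,14] mem=[0,15,0,0]
After op 5 (STO M1): stack=[4] mem=[0,14,0,0]
After op 6 (dup): stack=[4,4] mem=[0,14,0,0]
After op 7 (pop): stack=[4] mem=[0,14,0,0]
After op 8 (pop): stack=[empty] mem=[0,14,0,0]
After op 9 (push 12): stack=[12] mem=[0,14,0,0]
After op 10 (dup): stack=[12,12] mem=[0,14,0,0]
After op 11 (/): stack=[1] mem=[0,14,0,0]

[1]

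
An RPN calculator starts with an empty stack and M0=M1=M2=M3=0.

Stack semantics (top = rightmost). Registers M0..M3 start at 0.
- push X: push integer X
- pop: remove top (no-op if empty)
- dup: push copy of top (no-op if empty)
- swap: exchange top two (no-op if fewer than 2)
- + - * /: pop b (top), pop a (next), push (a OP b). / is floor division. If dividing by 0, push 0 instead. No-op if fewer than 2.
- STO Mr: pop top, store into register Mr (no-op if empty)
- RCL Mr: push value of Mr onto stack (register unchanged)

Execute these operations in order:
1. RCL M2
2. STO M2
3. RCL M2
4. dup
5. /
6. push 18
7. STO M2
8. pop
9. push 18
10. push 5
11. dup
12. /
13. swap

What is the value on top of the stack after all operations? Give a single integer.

Answer: 18

Derivation:
After op 1 (RCL M2): stack=[0] mem=[0,0,0,0]
After op 2 (STO M2): stack=[empty] mem=[0,0,0,0]
After op 3 (RCL M2): stack=[0] mem=[0,0,0,0]
After op 4 (dup): stack=[0,0] mem=[0,0,0,0]
After op 5 (/): stack=[0] mem=[0,0,0,0]
After op 6 (push 18): stack=[0,18] mem=[0,0,0,0]
After op 7 (STO M2): stack=[0] mem=[0,0,18,0]
After op 8 (pop): stack=[empty] mem=[0,0,18,0]
After op 9 (push 18): stack=[18] mem=[0,0,18,0]
After op 10 (push 5): stack=[18,5] mem=[0,0,18,0]
After op 11 (dup): stack=[18,5,5] mem=[0,0,18,0]
After op 12 (/): stack=[18,1] mem=[0,0,18,0]
After op 13 (swap): stack=[1,18] mem=[0,0,18,0]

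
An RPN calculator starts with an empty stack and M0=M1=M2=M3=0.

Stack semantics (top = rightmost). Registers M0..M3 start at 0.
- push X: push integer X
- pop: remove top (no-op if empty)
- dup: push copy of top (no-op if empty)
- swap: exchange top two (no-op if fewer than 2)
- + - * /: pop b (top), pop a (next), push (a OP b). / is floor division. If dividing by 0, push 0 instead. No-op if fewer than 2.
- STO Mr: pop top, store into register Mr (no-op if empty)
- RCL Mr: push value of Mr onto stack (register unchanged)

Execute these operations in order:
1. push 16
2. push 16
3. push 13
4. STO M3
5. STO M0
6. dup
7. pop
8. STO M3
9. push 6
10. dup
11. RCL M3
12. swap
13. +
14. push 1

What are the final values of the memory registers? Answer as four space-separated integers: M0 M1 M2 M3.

After op 1 (push 16): stack=[16] mem=[0,0,0,0]
After op 2 (push 16): stack=[16,16] mem=[0,0,0,0]
After op 3 (push 13): stack=[16,16,13] mem=[0,0,0,0]
After op 4 (STO M3): stack=[16,16] mem=[0,0,0,13]
After op 5 (STO M0): stack=[16] mem=[16,0,0,13]
After op 6 (dup): stack=[16,16] mem=[16,0,0,13]
After op 7 (pop): stack=[16] mem=[16,0,0,13]
After op 8 (STO M3): stack=[empty] mem=[16,0,0,16]
After op 9 (push 6): stack=[6] mem=[16,0,0,16]
After op 10 (dup): stack=[6,6] mem=[16,0,0,16]
After op 11 (RCL M3): stack=[6,6,16] mem=[16,0,0,16]
After op 12 (swap): stack=[6,16,6] mem=[16,0,0,16]
After op 13 (+): stack=[6,22] mem=[16,0,0,16]
After op 14 (push 1): stack=[6,22,1] mem=[16,0,0,16]

Answer: 16 0 0 16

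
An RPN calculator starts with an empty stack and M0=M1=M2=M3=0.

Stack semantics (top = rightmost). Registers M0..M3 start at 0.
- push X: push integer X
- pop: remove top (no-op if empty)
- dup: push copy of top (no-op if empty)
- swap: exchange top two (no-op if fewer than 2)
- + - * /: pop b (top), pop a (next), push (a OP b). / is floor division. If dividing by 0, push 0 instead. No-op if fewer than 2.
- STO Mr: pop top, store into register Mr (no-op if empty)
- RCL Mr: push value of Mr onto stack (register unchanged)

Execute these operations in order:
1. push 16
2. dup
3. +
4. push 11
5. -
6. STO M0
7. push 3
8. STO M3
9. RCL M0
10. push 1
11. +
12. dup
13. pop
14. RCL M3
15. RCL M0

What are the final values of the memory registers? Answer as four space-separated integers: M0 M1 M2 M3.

After op 1 (push 16): stack=[16] mem=[0,0,0,0]
After op 2 (dup): stack=[16,16] mem=[0,0,0,0]
After op 3 (+): stack=[32] mem=[0,0,0,0]
After op 4 (push 11): stack=[32,11] mem=[0,0,0,0]
After op 5 (-): stack=[21] mem=[0,0,0,0]
After op 6 (STO M0): stack=[empty] mem=[21,0,0,0]
After op 7 (push 3): stack=[3] mem=[21,0,0,0]
After op 8 (STO M3): stack=[empty] mem=[21,0,0,3]
After op 9 (RCL M0): stack=[21] mem=[21,0,0,3]
After op 10 (push 1): stack=[21,1] mem=[21,0,0,3]
After op 11 (+): stack=[22] mem=[21,0,0,3]
After op 12 (dup): stack=[22,22] mem=[21,0,0,3]
After op 13 (pop): stack=[22] mem=[21,0,0,3]
After op 14 (RCL M3): stack=[22,3] mem=[21,0,0,3]
After op 15 (RCL M0): stack=[22,3,21] mem=[21,0,0,3]

Answer: 21 0 0 3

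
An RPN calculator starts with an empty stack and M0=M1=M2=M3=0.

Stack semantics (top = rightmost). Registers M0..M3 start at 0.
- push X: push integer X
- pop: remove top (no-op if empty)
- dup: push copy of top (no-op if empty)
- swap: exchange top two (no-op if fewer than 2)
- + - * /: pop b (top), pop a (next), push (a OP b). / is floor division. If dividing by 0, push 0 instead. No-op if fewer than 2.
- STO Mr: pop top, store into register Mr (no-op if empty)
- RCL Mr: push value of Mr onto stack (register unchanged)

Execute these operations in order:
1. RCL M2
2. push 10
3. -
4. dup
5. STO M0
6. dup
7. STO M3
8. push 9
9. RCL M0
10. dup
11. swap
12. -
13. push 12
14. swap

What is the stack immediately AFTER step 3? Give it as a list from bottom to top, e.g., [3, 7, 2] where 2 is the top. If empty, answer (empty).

After op 1 (RCL M2): stack=[0] mem=[0,0,0,0]
After op 2 (push 10): stack=[0,10] mem=[0,0,0,0]
After op 3 (-): stack=[-10] mem=[0,0,0,0]

[-10]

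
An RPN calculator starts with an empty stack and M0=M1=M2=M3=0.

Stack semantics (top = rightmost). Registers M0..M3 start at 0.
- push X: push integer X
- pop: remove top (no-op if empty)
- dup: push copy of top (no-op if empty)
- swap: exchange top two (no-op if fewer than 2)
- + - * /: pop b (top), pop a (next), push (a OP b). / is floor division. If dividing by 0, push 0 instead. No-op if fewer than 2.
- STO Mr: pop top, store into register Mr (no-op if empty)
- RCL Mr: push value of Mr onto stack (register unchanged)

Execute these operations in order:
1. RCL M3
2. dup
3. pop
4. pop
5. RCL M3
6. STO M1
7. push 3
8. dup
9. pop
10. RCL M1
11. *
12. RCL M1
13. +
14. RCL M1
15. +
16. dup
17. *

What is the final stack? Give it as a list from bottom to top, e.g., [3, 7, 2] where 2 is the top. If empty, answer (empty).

Answer: [0]

Derivation:
After op 1 (RCL M3): stack=[0] mem=[0,0,0,0]
After op 2 (dup): stack=[0,0] mem=[0,0,0,0]
After op 3 (pop): stack=[0] mem=[0,0,0,0]
After op 4 (pop): stack=[empty] mem=[0,0,0,0]
After op 5 (RCL M3): stack=[0] mem=[0,0,0,0]
After op 6 (STO M1): stack=[empty] mem=[0,0,0,0]
After op 7 (push 3): stack=[3] mem=[0,0,0,0]
After op 8 (dup): stack=[3,3] mem=[0,0,0,0]
After op 9 (pop): stack=[3] mem=[0,0,0,0]
After op 10 (RCL M1): stack=[3,0] mem=[0,0,0,0]
After op 11 (*): stack=[0] mem=[0,0,0,0]
After op 12 (RCL M1): stack=[0,0] mem=[0,0,0,0]
After op 13 (+): stack=[0] mem=[0,0,0,0]
After op 14 (RCL M1): stack=[0,0] mem=[0,0,0,0]
After op 15 (+): stack=[0] mem=[0,0,0,0]
After op 16 (dup): stack=[0,0] mem=[0,0,0,0]
After op 17 (*): stack=[0] mem=[0,0,0,0]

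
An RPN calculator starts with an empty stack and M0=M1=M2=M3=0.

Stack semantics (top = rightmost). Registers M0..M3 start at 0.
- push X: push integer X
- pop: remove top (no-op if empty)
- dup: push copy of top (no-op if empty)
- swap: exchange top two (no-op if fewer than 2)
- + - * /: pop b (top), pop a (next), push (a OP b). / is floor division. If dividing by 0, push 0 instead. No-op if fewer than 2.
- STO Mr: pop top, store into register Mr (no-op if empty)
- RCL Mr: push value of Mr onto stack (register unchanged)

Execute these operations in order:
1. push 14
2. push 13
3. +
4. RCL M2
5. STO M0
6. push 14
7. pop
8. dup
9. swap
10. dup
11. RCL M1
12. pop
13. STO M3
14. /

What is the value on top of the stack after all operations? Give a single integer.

Answer: 1

Derivation:
After op 1 (push 14): stack=[14] mem=[0,0,0,0]
After op 2 (push 13): stack=[14,13] mem=[0,0,0,0]
After op 3 (+): stack=[27] mem=[0,0,0,0]
After op 4 (RCL M2): stack=[27,0] mem=[0,0,0,0]
After op 5 (STO M0): stack=[27] mem=[0,0,0,0]
After op 6 (push 14): stack=[27,14] mem=[0,0,0,0]
After op 7 (pop): stack=[27] mem=[0,0,0,0]
After op 8 (dup): stack=[27,27] mem=[0,0,0,0]
After op 9 (swap): stack=[27,27] mem=[0,0,0,0]
After op 10 (dup): stack=[27,27,27] mem=[0,0,0,0]
After op 11 (RCL M1): stack=[27,27,27,0] mem=[0,0,0,0]
After op 12 (pop): stack=[27,27,27] mem=[0,0,0,0]
After op 13 (STO M3): stack=[27,27] mem=[0,0,0,27]
After op 14 (/): stack=[1] mem=[0,0,0,27]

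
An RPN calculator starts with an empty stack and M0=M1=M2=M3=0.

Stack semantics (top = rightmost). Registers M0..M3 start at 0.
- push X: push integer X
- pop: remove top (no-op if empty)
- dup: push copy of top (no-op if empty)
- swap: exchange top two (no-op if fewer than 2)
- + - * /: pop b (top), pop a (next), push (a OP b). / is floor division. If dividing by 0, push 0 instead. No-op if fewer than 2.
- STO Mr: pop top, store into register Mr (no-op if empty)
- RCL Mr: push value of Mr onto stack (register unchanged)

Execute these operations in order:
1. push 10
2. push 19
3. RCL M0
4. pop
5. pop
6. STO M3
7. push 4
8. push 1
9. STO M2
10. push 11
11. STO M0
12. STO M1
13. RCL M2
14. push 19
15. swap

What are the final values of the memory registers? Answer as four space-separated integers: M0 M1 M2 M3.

After op 1 (push 10): stack=[10] mem=[0,0,0,0]
After op 2 (push 19): stack=[10,19] mem=[0,0,0,0]
After op 3 (RCL M0): stack=[10,19,0] mem=[0,0,0,0]
After op 4 (pop): stack=[10,19] mem=[0,0,0,0]
After op 5 (pop): stack=[10] mem=[0,0,0,0]
After op 6 (STO M3): stack=[empty] mem=[0,0,0,10]
After op 7 (push 4): stack=[4] mem=[0,0,0,10]
After op 8 (push 1): stack=[4,1] mem=[0,0,0,10]
After op 9 (STO M2): stack=[4] mem=[0,0,1,10]
After op 10 (push 11): stack=[4,11] mem=[0,0,1,10]
After op 11 (STO M0): stack=[4] mem=[11,0,1,10]
After op 12 (STO M1): stack=[empty] mem=[11,4,1,10]
After op 13 (RCL M2): stack=[1] mem=[11,4,1,10]
After op 14 (push 19): stack=[1,19] mem=[11,4,1,10]
After op 15 (swap): stack=[19,1] mem=[11,4,1,10]

Answer: 11 4 1 10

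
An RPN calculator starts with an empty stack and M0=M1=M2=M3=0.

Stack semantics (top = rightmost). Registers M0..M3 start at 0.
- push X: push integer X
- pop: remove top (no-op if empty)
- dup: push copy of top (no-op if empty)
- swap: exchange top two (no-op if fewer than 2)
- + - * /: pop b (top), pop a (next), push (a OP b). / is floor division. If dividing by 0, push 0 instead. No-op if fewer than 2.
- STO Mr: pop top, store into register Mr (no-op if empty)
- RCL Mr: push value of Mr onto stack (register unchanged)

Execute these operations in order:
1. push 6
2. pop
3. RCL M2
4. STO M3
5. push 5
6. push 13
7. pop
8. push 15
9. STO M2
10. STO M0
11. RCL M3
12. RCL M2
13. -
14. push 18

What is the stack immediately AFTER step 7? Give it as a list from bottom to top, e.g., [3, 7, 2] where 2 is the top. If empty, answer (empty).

After op 1 (push 6): stack=[6] mem=[0,0,0,0]
After op 2 (pop): stack=[empty] mem=[0,0,0,0]
After op 3 (RCL M2): stack=[0] mem=[0,0,0,0]
After op 4 (STO M3): stack=[empty] mem=[0,0,0,0]
After op 5 (push 5): stack=[5] mem=[0,0,0,0]
After op 6 (push 13): stack=[5,13] mem=[0,0,0,0]
After op 7 (pop): stack=[5] mem=[0,0,0,0]

[5]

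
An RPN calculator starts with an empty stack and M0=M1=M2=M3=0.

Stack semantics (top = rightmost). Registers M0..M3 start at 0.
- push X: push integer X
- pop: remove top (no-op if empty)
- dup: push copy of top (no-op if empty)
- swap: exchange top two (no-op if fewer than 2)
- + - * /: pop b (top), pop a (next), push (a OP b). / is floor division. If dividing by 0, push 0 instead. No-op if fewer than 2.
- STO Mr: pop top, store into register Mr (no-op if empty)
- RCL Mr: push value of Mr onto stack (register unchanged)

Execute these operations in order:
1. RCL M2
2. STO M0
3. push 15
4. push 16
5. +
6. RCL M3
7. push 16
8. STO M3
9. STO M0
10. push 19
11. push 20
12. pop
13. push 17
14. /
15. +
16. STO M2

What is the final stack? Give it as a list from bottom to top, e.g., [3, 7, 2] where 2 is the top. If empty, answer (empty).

After op 1 (RCL M2): stack=[0] mem=[0,0,0,0]
After op 2 (STO M0): stack=[empty] mem=[0,0,0,0]
After op 3 (push 15): stack=[15] mem=[0,0,0,0]
After op 4 (push 16): stack=[15,16] mem=[0,0,0,0]
After op 5 (+): stack=[31] mem=[0,0,0,0]
After op 6 (RCL M3): stack=[31,0] mem=[0,0,0,0]
After op 7 (push 16): stack=[31,0,16] mem=[0,0,0,0]
After op 8 (STO M3): stack=[31,0] mem=[0,0,0,16]
After op 9 (STO M0): stack=[31] mem=[0,0,0,16]
After op 10 (push 19): stack=[31,19] mem=[0,0,0,16]
After op 11 (push 20): stack=[31,19,20] mem=[0,0,0,16]
After op 12 (pop): stack=[31,19] mem=[0,0,0,16]
After op 13 (push 17): stack=[31,19,17] mem=[0,0,0,16]
After op 14 (/): stack=[31,1] mem=[0,0,0,16]
After op 15 (+): stack=[32] mem=[0,0,0,16]
After op 16 (STO M2): stack=[empty] mem=[0,0,32,16]

Answer: (empty)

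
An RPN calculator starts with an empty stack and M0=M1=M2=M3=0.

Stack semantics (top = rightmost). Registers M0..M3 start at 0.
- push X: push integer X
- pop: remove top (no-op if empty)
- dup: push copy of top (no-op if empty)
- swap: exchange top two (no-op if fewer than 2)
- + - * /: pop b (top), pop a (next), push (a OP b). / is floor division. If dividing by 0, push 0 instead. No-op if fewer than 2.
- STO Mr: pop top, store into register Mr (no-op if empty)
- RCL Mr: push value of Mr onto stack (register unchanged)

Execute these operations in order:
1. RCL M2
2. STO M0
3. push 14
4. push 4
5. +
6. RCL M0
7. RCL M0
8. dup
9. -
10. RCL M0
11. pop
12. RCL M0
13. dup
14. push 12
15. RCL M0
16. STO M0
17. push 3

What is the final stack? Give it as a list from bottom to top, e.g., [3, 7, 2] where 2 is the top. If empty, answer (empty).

Answer: [18, 0, 0, 0, 0, 12, 3]

Derivation:
After op 1 (RCL M2): stack=[0] mem=[0,0,0,0]
After op 2 (STO M0): stack=[empty] mem=[0,0,0,0]
After op 3 (push 14): stack=[14] mem=[0,0,0,0]
After op 4 (push 4): stack=[14,4] mem=[0,0,0,0]
After op 5 (+): stack=[18] mem=[0,0,0,0]
After op 6 (RCL M0): stack=[18,0] mem=[0,0,0,0]
After op 7 (RCL M0): stack=[18,0,0] mem=[0,0,0,0]
After op 8 (dup): stack=[18,0,0,0] mem=[0,0,0,0]
After op 9 (-): stack=[18,0,0] mem=[0,0,0,0]
After op 10 (RCL M0): stack=[18,0,0,0] mem=[0,0,0,0]
After op 11 (pop): stack=[18,0,0] mem=[0,0,0,0]
After op 12 (RCL M0): stack=[18,0,0,0] mem=[0,0,0,0]
After op 13 (dup): stack=[18,0,0,0,0] mem=[0,0,0,0]
After op 14 (push 12): stack=[18,0,0,0,0,12] mem=[0,0,0,0]
After op 15 (RCL M0): stack=[18,0,0,0,0,12,0] mem=[0,0,0,0]
After op 16 (STO M0): stack=[18,0,0,0,0,12] mem=[0,0,0,0]
After op 17 (push 3): stack=[18,0,0,0,0,12,3] mem=[0,0,0,0]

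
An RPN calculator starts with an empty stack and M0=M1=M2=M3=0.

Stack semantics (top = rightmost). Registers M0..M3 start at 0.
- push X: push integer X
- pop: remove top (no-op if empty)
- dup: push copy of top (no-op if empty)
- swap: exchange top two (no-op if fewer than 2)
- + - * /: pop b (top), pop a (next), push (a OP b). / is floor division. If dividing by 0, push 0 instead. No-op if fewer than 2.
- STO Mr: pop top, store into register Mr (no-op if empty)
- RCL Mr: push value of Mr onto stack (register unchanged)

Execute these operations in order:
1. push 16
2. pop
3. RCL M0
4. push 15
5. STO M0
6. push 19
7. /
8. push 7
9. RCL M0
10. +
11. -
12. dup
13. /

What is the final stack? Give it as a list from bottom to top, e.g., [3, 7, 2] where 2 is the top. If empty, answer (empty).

After op 1 (push 16): stack=[16] mem=[0,0,0,0]
After op 2 (pop): stack=[empty] mem=[0,0,0,0]
After op 3 (RCL M0): stack=[0] mem=[0,0,0,0]
After op 4 (push 15): stack=[0,15] mem=[0,0,0,0]
After op 5 (STO M0): stack=[0] mem=[15,0,0,0]
After op 6 (push 19): stack=[0,19] mem=[15,0,0,0]
After op 7 (/): stack=[0] mem=[15,0,0,0]
After op 8 (push 7): stack=[0,7] mem=[15,0,0,0]
After op 9 (RCL M0): stack=[0,7,15] mem=[15,0,0,0]
After op 10 (+): stack=[0,22] mem=[15,0,0,0]
After op 11 (-): stack=[-22] mem=[15,0,0,0]
After op 12 (dup): stack=[-22,-22] mem=[15,0,0,0]
After op 13 (/): stack=[1] mem=[15,0,0,0]

Answer: [1]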